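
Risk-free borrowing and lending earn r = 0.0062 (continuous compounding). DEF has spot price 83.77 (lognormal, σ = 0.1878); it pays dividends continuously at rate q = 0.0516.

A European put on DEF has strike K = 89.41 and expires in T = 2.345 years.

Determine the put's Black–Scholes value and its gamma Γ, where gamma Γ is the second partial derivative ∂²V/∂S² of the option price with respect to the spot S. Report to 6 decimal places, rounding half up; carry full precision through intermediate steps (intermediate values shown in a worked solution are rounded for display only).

price = 17.818382
Γ = 0.013242

σ√T = 0.1878·√2.345 = 0.287586
d₁ = (ln(S/K) + (r−q+σ²/2)T) / (σ√T) = (ln(83.77/89.41) + (0.0062−0.0516+0.1878²/2)·2.345) / 0.287586 = (-0.065158 − 0.065110) / 0.287586 = -0.452971
d₂ = d₁ − σ√T = -0.452971 − 0.287586 = -0.740556
e^{−rT} = 0.985566
e^{−qT} = 0.886032
N(−d₁) = 0.674715,  N(−d₂) = 0.770519
Put price V = K·e^{−rT}·N(−d₂) − S·e^{−qT}·N(−d₁) = 67.897708 − 50.079326 = 17.818382
φ(d₁) = (1/√(2π))·e^{−d₁²/2} = 0.360044
Γ = e^{−qT}·φ(d₁) / (S·σ·√T) = 0.013242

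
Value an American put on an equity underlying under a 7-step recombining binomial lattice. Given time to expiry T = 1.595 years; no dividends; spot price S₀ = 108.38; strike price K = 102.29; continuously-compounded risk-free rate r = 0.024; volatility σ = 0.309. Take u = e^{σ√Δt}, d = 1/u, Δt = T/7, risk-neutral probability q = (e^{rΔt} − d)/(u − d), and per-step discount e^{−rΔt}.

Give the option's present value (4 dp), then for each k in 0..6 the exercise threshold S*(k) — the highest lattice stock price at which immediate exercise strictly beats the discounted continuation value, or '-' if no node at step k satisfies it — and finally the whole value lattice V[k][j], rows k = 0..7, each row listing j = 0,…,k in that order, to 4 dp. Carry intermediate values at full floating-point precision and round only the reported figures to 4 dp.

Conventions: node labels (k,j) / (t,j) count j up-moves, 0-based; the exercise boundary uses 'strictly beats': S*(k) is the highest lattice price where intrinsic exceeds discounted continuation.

Δt=0.22786  u=1.15893  d=0.86286  q=0.48171  discount=0.99455
step 7 (expiry): payoffs max(K−S,0) = 63.6940 50.4508 32.6635 8.7729 0.0000 0.0000 0.0000 0.0000
step 6: (k=6,j=0): S=44.7302, K−S=57.5598, hold=57.0020 ⇒ V=57.5598 exercise | (k=6,j=1): S=60.0782, K−S=42.2118, hold=41.6540 ⇒ V=42.2118 exercise | (k=6,j=2): S=80.6925, K−S=21.5975, hold=21.0397 ⇒ V=21.5975 exercise | (k=6,j=3): S=108.3800, K−S=0.0000, hold=4.5221 ⇒ V=4.5221 continue | (k=6,j=4): S=145.5678, K−S=0.0000, hold=0.0000 ⇒ V=0.0000 continue | (k=6,j=5): S=195.5157, K−S=0.0000, hold=0.0000 ⇒ V=0.0000 continue | (k=6,j=6): S=262.6019, K−S=0.0000, hold=0.0000 ⇒ V=0.0000 continue  boundary S*=80.6925
step 5: (k=5,j=0): S=51.8392, K−S=50.4508, hold=49.8929 ⇒ V=50.4508 exercise | (k=5,j=1): S=69.6265, K−S=32.6635, hold=32.1056 ⇒ V=32.6635 exercise | (k=5,j=2): S=93.5171, K−S=8.7729, hold=13.2991 ⇒ V=13.2991 continue | (k=5,j=3): S=125.6051, K−S=0.0000, hold=2.3310 ⇒ V=2.3310 continue | (k=5,j=4): S=168.7033, K−S=0.0000, hold=0.0000 ⇒ V=0.0000 continue | (k=5,j=5): S=226.5895, K−S=0.0000, hold=0.0000 ⇒ V=0.0000 continue  boundary S*=69.6265
step 4: (k=4,j=0): S=60.0782, K−S=42.2118, hold=41.6540 ⇒ V=42.2118 exercise | (k=4,j=1): S=80.6925, K−S=21.5975, hold=23.2082 ⇒ V=23.2082 continue | (k=4,j=2): S=108.3800, K−S=0.0000, hold=7.9719 ⇒ V=7.9719 continue | (k=4,j=3): S=145.5678, K−S=0.0000, hold=1.2015 ⇒ V=1.2015 continue | (k=4,j=4): S=195.5157, K−S=0.0000, hold=0.0000 ⇒ V=0.0000 continue  boundary S*=60.0782
step 3: (k=3,j=0): S=69.6265, K−S=32.6635, hold=32.8772 ⇒ V=32.8772 continue | (k=3,j=1): S=93.5171, K−S=8.7729, hold=15.7821 ⇒ V=15.7821 continue | (k=3,j=2): S=125.6051, K−S=0.0000, hold=4.6848 ⇒ V=4.6848 continue | (k=3,j=3): S=168.7033, K−S=0.0000, hold=0.6193 ⇒ V=0.6193 continue  boundary S*=-
step 2: (k=2,j=0): S=80.6925, K−S=21.5975, hold=24.5079 ⇒ V=24.5079 continue | (k=2,j=1): S=108.3800, K−S=0.0000, hold=10.3795 ⇒ V=10.3795 continue | (k=2,j=2): S=145.5678, K−S=0.0000, hold=2.7116 ⇒ V=2.7116 continue  boundary S*=-
step 1: (k=1,j=0): S=93.5171, K−S=8.7729, hold=17.6055 ⇒ V=17.6055 continue | (k=1,j=1): S=125.6051, K−S=0.0000, hold=6.6493 ⇒ V=6.6493 continue  boundary S*=-
step 0: (k=0,j=0): S=108.3800, K−S=0.0000, hold=12.2605 ⇒ V=12.2605 continue  boundary S*=-

price = 12.2605
boundary = - - - - 60.0782 69.6265 80.6925
tree:
12.2605
17.6055 6.6493
24.5079 10.3795 2.7116
32.8772 15.7821 4.6848 0.6193
42.2118 23.2082 7.9719 1.2015 0.0000
50.4508 32.6635 13.2991 2.3310 0.0000 0.0000
57.5598 42.2118 21.5975 4.5221 0.0000 0.0000 0.0000
63.6940 50.4508 32.6635 8.7729 0.0000 0.0000 0.0000 0.0000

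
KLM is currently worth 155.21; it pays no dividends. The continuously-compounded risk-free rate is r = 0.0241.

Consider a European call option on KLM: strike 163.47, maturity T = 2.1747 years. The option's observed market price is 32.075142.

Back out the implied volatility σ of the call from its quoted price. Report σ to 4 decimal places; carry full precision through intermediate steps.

At σ = 0.3549 the Black–Scholes value reproduces the quote:
σ√T = 0.3549·√2.1747 = 0.523366
d₁ = (ln(S/K) + (r+σ²/2)T) / (σ√T) = (ln(155.21/163.47) + (0.0241+0.3549²/2)·2.1747) / 0.523366 = (-0.051850 + 0.189366) / 0.523366 = 0.262753
d₂ = d₁ − σ√T = 0.262753 − 0.523366 = -0.260613
e^{−rT} = 0.948939
N(d₁) = 0.603629,  N(d₂) = 0.397195
V = S·N(d₁) − K·e^{−rT}·N(d₂) = 93.689323 − 61.614181 = 32.075142 (equal to the quote); since ∂V/∂σ > 0 for all σ, the implied volatility is unique

sigma = 0.3549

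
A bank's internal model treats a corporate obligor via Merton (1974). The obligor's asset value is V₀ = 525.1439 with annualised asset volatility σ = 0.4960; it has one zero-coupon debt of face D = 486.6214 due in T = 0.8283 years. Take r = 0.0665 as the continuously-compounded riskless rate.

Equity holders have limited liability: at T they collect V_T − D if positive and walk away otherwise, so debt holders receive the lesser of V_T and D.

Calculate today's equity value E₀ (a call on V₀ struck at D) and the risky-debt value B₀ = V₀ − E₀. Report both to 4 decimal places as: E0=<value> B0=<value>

E0=123.9344 B0=401.2095

Work the structural quantities from V₀ = 525.1439 against face 486.6214:
d₁ = [ln(V₀/D) + (r + σ²/2)T] / (σ√T)
   = [ln(525.1439/486.6214) + (0.0665 + 0.5·0.4960²)·0.8283] / (0.4960·√0.8283)
   = [0.076186 + 0.156969] / 0.451415 = 0.516500
d₂ = d₁ − σ√T = 0.516500 − 0.451415 = 0.065085
N(d₁) = 0.697247,  N(d₂) = 0.525947,  e^(−rT) = 0.946408
E₀ = V₀·N(d₁) − D·e^(−rT)·N(d₂)
   = 525.1439·0.697247 − 486.6214·0.946408·0.525947 = 123.934411
B₀ = V₀ − E₀ = 525.1439 − 123.934411 = 401.209489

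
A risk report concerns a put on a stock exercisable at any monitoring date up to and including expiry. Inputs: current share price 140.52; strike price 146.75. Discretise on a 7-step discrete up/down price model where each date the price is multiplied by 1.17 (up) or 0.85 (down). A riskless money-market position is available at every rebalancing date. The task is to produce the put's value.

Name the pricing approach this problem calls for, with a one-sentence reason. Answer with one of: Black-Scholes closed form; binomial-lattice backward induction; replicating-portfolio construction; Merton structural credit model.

framework: binomial-lattice backward induction

Key observation: with exercise allowed before expiry on a discrete up/down model (7 steps from spot 140.52), the strike-146.75 put's value must be rolled back through the tree testing early exercise at each node.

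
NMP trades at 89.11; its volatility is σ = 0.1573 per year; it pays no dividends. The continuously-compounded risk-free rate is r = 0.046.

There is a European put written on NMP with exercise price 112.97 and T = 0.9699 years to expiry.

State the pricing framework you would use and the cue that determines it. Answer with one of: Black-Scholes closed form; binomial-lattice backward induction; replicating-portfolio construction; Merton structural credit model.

Key observation: a European claim on NMP (strike 112.97) — a lognormal (GBM) underlying with constant rate and volatility — has an exact closed-form value; no lattice or capital structure is involved.

framework: Black-Scholes closed form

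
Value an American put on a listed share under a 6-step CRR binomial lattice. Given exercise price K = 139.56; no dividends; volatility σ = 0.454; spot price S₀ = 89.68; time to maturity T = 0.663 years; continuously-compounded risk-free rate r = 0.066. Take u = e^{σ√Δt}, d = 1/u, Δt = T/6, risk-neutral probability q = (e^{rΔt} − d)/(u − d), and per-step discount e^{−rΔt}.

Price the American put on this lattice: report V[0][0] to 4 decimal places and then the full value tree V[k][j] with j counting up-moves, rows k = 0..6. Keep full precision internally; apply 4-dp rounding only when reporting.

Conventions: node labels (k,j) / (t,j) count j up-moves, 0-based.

params: Δt=0.11050 u=1.16290 d=0.85992 q=0.48650 e^(-rΔt)=0.99273
t_6 payoffs: 103.2988 90.5227 73.2451 49.8800 18.2825 0.0000 0.0000
k=5: node(5,0) S=42.1681 payoff=97.3919 vs cont=96.3778 → 97.3919 [stop]  node(5,1) S=57.0255 payoff=82.5345 vs cont=81.5204 → 82.5345 [stop]  node(5,2) S=77.1176 payoff=62.4424 vs cont=61.4283 → 62.4424 [stop]  node(5,3) S=104.2888 payoff=35.2712 vs cont=34.2570 → 35.2712 [stop]  node(5,4) S=141.0335 payoff=0.0000 vs cont=9.3198 → 9.3198 [wait]  node(5,5) S=190.7246 payoff=0.0000 vs cont=0.0000 → 0.0000 [wait]
k=4: node(4,0) S=49.0373 payoff=90.5227 vs cont=89.5086 → 90.5227 [stop]  node(4,1) S=66.3149 payoff=73.2451 vs cont=72.2310 → 73.2451 [stop]  node(4,2) S=89.6800 payoff=49.8800 vs cont=48.8659 → 49.8800 [stop]  node(4,3) S=121.2775 payoff=18.2825 vs cont=22.4813 → 22.4813 [wait]  node(4,4) S=164.0078 payoff=0.0000 vs cont=4.7510 → 4.7510 [wait]
k=3: node(3,0) S=57.0255 payoff=82.5345 vs cont=81.5204 → 82.5345 [stop]  node(3,1) S=77.1176 payoff=62.4424 vs cont=61.4283 → 62.4424 [stop]  node(3,2) S=104.2888 payoff=35.2712 vs cont=36.2849 → 36.2849 [wait]  node(3,3) S=141.0335 payoff=0.0000 vs cont=13.7548 → 13.7548 [wait]
k=2: node(2,0) S=66.3149 payoff=73.2451 vs cont=72.2310 → 73.2451 [stop]  node(2,1) S=89.6800 payoff=49.8800 vs cont=49.3555 → 49.8800 [stop]  node(2,2) S=121.2775 payoff=18.2825 vs cont=25.1399 → 25.1399 [wait]
k=1: node(1,0) S=77.1176 payoff=62.4424 vs cont=61.4283 → 62.4424 [stop]  node(1,1) S=104.2888 payoff=35.2712 vs cont=37.5689 → 37.5689 [wait]
k=0: node(0,0) S=89.6800 payoff=49.8800 vs cont=49.9756 → 49.9756 [wait]

price = 49.9756
tree:
49.9756
62.4424 37.5689
73.2451 49.8800 25.1399
82.5345 62.4424 36.2849 13.7548
90.5227 73.2451 49.8800 22.4813 4.7510
97.3919 82.5345 62.4424 35.2712 9.3198 0.0000
103.2988 90.5227 73.2451 49.8800 18.2825 0.0000 0.0000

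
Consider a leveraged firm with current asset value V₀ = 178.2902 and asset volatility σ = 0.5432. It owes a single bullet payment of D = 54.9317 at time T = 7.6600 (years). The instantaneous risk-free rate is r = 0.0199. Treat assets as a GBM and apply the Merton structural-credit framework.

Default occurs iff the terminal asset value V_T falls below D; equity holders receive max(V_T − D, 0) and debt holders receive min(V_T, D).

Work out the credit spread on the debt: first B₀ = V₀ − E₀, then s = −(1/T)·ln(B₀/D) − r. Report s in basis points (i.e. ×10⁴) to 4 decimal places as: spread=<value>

Apply the equity-as-call identities (strike 54.9317, horizon 7.6600 years):
d₁ = [ln(V₀/D) + (r + σ²/2)T] / (σ√T)
   = [ln(178.2902/54.9317) + (0.0199 + 0.5·0.5432²)·7.6600] / (0.5432·√7.6600)
   = [1.177322 + 1.282538] / 1.503399 = 1.636199
d₂ = d₁ − σ√T = 1.636199 − 1.503399 = 0.132801
N(d₁) = 0.949101,  N(d₂) = 0.552824,  e^(−rT) = 0.858616
E₀ = V₀·N(d₁) − D·e^(−rT)·N(d₂)
   = 178.2902·0.949101 − 54.9317·0.858616·0.552824 = 143.141333
B₀ = V₀ − E₀ = 178.2902 − 143.141333 = 35.148867
spread = −(1/T)·ln(B₀/D) − r = −(1/7.6600)·ln(35.148867/54.9317) − 0.0199 = 0.03838958
in basis points: 0.03838958 × 10⁴ = 383.8958 bp

spread=383.8958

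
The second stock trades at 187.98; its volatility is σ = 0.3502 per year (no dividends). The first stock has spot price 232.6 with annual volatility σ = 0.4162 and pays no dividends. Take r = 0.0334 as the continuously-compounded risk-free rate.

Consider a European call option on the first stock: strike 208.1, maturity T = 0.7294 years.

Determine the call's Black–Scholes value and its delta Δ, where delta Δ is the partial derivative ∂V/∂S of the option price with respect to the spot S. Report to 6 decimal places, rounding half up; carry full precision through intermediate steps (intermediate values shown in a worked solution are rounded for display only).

price = 47.668239
Δ = 0.712052

σ√T = 0.4162·√0.7294 = 0.355455
d₁ = (ln(S/K) + (r+σ²/2)T) / (σ√T) = (ln(232.6/208.1) + (0.0334+0.4162²/2)·0.7294) / 0.355455 = (0.111302 + 0.087536) / 0.355455 = 0.559389
d₂ = d₁ − σ√T = 0.559389 − 0.355455 = 0.203934
e^{−rT} = 0.975932
N(d₁) = 0.712052,  N(d₂) = 0.580797
Call price V = S·N(d₁) − K·e^{−rT}·N(d₂) = 165.623247 − 117.955008 = 47.668239
Δ = N(d₁) = 0.712052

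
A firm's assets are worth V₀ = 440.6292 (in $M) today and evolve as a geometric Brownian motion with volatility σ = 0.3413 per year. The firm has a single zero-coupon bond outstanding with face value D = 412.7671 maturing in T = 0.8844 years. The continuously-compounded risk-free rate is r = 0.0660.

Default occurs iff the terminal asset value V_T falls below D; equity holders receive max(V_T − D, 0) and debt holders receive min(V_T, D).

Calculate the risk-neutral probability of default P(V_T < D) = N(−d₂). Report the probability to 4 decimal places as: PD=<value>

PD=0.4110

Work the structural quantities from V₀ = 440.6292 against face 412.7671:
d₁ = [ln(V₀/D) + (r + σ²/2)T] / (σ√T)
   = [ln(440.6292/412.7671) + (0.0660 + 0.5·0.3413²)·0.8844] / (0.3413·√0.8844)
   = [0.065320 + 0.109880] / 0.320967 = 0.545852
d₂ = d₁ − σ√T = 0.545852 − 0.320967 = 0.224885
risk-neutral PD = N(−d₂) = N(-0.224885) = 0.411034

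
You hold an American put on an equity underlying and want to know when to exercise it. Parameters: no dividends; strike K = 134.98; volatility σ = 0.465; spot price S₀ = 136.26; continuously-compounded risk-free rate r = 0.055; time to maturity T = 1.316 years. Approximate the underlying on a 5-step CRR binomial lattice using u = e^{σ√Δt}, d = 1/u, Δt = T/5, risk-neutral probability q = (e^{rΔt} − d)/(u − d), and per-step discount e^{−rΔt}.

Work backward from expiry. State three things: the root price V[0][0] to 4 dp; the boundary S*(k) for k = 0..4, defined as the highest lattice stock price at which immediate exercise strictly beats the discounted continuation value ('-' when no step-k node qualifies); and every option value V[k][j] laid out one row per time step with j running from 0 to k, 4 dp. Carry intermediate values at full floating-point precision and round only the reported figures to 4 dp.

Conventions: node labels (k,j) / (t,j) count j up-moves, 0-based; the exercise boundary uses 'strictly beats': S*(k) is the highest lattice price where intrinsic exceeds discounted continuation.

price = 24.7185
boundary = - - - 66.6122 84.5588
tree:
24.7185
36.1784 12.6083
50.9618 20.6891 3.9196
68.3678 32.9837 7.5164 0.0000
82.5054 50.4212 14.4135 0.0000 0.0000
93.6425 68.3678 27.6395 0.0000 0.0000 0.0000

Δt=0.26320  u=1.26942  d=0.78776  q=0.47091  discount=0.98563
step 5 (expiry): payoffs max(K−S,0) = 93.6425 68.3678 27.6395 0.0000 0.0000 0.0000
step 4: (k=4,j=0): S=52.4746, K−S=82.5054, hold=80.5655 ⇒ V=82.5054 exercise | (k=4,j=1): S=84.5588, K−S=50.4212, hold=48.4813 ⇒ V=50.4212 exercise | (k=4,j=2): S=136.2600, K−S=0.0000, hold=14.4135 ⇒ V=14.4135 continue | (k=4,j=3): S=219.5726, K−S=0.0000, hold=0.0000 ⇒ V=0.0000 continue | (k=4,j=4): S=353.8245, K−S=0.0000, hold=0.0000 ⇒ V=0.0000 continue  boundary S*=84.5588
step 3: (k=3,j=0): S=66.6122, K−S=68.3678, hold=66.4279 ⇒ V=68.3678 exercise | (k=3,j=1): S=107.3405, K−S=27.6395, hold=32.9837 ⇒ V=32.9837 continue | (k=3,j=2): S=172.9710, K−S=0.0000, hold=7.5164 ⇒ V=7.5164 continue | (k=3,j=3): S=278.7296, K−S=0.0000, hold=0.0000 ⇒ V=0.0000 continue  boundary S*=66.6122
step 2: (k=2,j=0): S=84.5588, K−S=50.4212, hold=50.9618 ⇒ V=50.9618 continue | (k=2,j=1): S=136.2600, K−S=0.0000, hold=20.6891 ⇒ V=20.6891 continue | (k=2,j=2): S=219.5726, K−S=0.0000, hold=3.9196 ⇒ V=3.9196 continue  boundary S*=-
step 1: (k=1,j=0): S=107.3405, K−S=27.6395, hold=36.1784 ⇒ V=36.1784 continue | (k=1,j=1): S=172.9710, K−S=0.0000, hold=12.6083 ⇒ V=12.6083 continue  boundary S*=-
step 0: (k=0,j=0): S=136.2600, K−S=0.0000, hold=24.7185 ⇒ V=24.7185 continue  boundary S*=-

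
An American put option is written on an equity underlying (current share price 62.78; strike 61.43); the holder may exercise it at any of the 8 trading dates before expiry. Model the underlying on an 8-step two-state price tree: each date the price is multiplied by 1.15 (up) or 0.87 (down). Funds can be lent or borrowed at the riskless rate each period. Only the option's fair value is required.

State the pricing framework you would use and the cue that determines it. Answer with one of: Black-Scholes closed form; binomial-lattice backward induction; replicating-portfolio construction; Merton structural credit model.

framework: binomial-lattice backward induction

Key observation: the exercise right at every one of the 8 steps is what matters: each node needs max(61.43 − S, continuation), which only the stepwise tree valuation starting from spot 62.78 delivers.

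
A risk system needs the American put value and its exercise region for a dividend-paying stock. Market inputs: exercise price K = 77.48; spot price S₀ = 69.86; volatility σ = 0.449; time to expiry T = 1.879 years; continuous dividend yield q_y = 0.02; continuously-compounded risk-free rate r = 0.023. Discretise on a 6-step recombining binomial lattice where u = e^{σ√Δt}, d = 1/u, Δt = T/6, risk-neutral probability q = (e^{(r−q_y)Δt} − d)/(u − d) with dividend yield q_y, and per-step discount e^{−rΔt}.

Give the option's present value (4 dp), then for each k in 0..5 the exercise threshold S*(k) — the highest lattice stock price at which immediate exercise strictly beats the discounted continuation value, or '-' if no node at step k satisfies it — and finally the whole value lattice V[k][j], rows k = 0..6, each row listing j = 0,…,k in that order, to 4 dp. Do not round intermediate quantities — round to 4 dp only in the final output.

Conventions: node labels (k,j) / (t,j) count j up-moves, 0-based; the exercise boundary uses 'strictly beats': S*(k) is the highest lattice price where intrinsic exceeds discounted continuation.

Δt=0.31317, u=1.28565, d=0.77782, q=0.43936, disc=e^(-rΔt)=0.99282
k=6 terminal: V=max(K-S,0) → 62.0101 51.9098 35.2149 7.6200 0.0000 0.0000 0.0000
k=5: j=0 S=19.8889 intr=57.5911 cont=57.1592 V=57.5911[EX]; j=1 S=32.8744 intr=44.6056 cont=44.2548 V=44.6056[EX]; j=2 S=54.3382 intr=23.1418 cont=22.9250 V=23.1418[EX]; j=3 S=89.8157 intr=0.0000 cont=4.2414 V=4.2414[hold]; j=4 S=148.4565 intr=0.0000 cont=0.0000 V=0.0000[hold]; j=5 S=245.3840 intr=0.0000 cont=0.0000 V=0.0000[hold]  S*(5)=54.3382
k=4: j=0 S=25.5702 intr=51.9098 cont=51.5134 V=51.9098[EX]; j=1 S=42.2651 intr=35.2149 cont=34.9228 V=35.2149[EX]; j=2 S=69.8600 intr=7.6200 cont=14.7312 V=14.7312[hold]; j=3 S=115.4717 intr=0.0000 cont=2.3608 V=2.3608[hold]; j=4 S=190.8634 intr=0.0000 cont=0.0000 V=0.0000[hold]  S*(4)=42.2651
k=3: j=0 S=32.8744 intr=44.6056 cont=44.2548 V=44.6056[EX]; j=1 S=54.3382 intr=23.1418 cont=26.0270 V=26.0270[hold]; j=2 S=89.8157 intr=0.0000 cont=9.2294 V=9.2294[hold]; j=3 S=148.4565 intr=0.0000 cont=1.3141 V=1.3141[hold]  S*(3)=32.8744
k=2: j=0 S=42.2651 intr=35.2149 cont=36.1813 V=36.1813[hold]; j=1 S=69.8600 intr=7.6200 cont=18.5129 V=18.5129[hold]; j=2 S=115.4717 intr=0.0000 cont=5.7104 V=5.7104[hold]  S*(2)=-
k=1: j=0 S=54.3382 intr=23.1418 cont=28.2145 V=28.2145[hold]; j=1 S=89.8157 intr=0.0000 cont=12.7955 V=12.7955[hold]  S*(1)=-
k=0: j=0 S=69.8600 intr=7.6200 cont=21.2861 V=21.2861[hold]  S*(0)=-

price = 21.2861
boundary = - - - 32.8744 42.2651 54.3382
tree:
21.2861
28.2145 12.7955
36.1813 18.5129 5.7104
44.6056 26.0270 9.2294 1.3141
51.9098 35.2149 14.7312 2.3608 0.0000
57.5911 44.6056 23.1418 4.2414 0.0000 0.0000
62.0101 51.9098 35.2149 7.6200 0.0000 0.0000 0.0000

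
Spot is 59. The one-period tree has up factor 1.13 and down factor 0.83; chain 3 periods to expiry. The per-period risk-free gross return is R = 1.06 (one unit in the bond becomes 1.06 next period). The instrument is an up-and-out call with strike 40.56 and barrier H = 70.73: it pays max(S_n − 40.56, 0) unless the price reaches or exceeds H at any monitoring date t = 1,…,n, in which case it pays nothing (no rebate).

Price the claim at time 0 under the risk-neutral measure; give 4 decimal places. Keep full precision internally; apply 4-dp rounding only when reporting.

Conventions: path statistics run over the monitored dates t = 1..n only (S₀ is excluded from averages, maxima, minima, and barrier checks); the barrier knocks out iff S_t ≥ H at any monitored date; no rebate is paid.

With p* = (R−d)/(u−d) = 0.7667, sum probability × payoff across the paths and divide by R^3.
Enumerate all 2^3 = 8 price paths (U = up ×1.13, D = down ×0.83); each path with k up-moves has probability p*^k·(1−p*)^(3−k).
DDD: M=48.9700, payoff=0.0000, prob=0.012704
UDD: M=66.6700, payoff=5.3690, prob=0.041741
DUD: M=55.3361, payoff=5.3690, prob=0.041741
UUD: M=75.3371, payoff=0.0000, prob=0.137148
DDU: M=48.9700, payoff=5.3690, prob=0.041741
UDU: M=66.6700, payoff=21.9698, prob=0.137148
DUU: M=62.5298, payoff=21.9698, prob=0.137148
UUU: M=85.1309, payoff=0.0000, prob=0.450630
Price = Σ prob·payoff / R^3 = 6.698546 / 1.191016 = 5.6242

price = 5.6242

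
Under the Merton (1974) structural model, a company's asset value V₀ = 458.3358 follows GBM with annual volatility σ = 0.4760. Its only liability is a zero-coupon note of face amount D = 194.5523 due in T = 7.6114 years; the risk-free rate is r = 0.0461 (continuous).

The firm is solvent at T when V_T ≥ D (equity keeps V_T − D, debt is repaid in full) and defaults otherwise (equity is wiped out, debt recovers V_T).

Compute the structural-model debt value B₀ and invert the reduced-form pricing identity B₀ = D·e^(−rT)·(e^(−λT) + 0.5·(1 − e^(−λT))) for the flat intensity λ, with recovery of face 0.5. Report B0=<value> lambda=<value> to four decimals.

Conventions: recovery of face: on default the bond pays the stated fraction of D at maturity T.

Equity is a call on the firm's assets struck at D = 194.5523:
d₁ = [ln(V₀/D) + (r + σ²/2)T] / (σ√T)
   = [ln(458.3358/194.5523) + (0.0461 + 0.5·0.4760²)·7.6114] / (0.4760·√7.6114)
   = [0.856901 + 1.213166] / 1.313225 = 1.576323
d₂ = d₁ − σ√T = 1.576323 − 1.313225 = 0.263098
N(d₁) = 0.942524,  N(d₂) = 0.603762,  e^(−rT) = 0.704064
E₀ = V₀·N(d₁) − D·e^(−rT)·N(d₂)
   = 458.3358·0.942524 − 194.5523·0.704064·0.603762 = 349.290870
B₀ = V₀ − E₀ = 458.3358 − 349.290870 = 109.044930
e^(−λT) = (B₀·e^(rT)/D − 0.5)/(1 − 0.5) = (109.0449·1.420325/194.5523 − 0.5)/0.5 = 0.59215974
λ = −ln(0.59215974)/7.6114 = 0.068841

B0=109.0449 lambda=0.0688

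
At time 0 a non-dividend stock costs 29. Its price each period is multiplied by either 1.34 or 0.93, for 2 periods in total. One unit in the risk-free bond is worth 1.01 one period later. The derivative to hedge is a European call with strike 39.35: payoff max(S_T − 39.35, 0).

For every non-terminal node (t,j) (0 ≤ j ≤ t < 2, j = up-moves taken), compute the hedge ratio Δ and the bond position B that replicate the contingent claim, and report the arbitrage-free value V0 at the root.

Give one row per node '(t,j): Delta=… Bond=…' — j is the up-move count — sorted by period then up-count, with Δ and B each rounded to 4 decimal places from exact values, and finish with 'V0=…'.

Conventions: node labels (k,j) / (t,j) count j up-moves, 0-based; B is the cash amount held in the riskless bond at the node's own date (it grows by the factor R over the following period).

Risk-neutral probability p* = (R−d)/(u−d) = (1.01−0.93)/(1.34−0.93) = 0.1951.
Terminal payoffs: V(2,0)=0.0000, V(2,1)=0.0000, V(2,2)=12.7224
Node (1,0) S=26.9700: V=(p*·0.0000+(1−p*)·0.0000)/1.01=0.0000; Δ=(0.0000−0.0000)/(36.1398−25.0821)=0.0000; B=V−Δ·S=0.0000
Node (1,1) S=38.8600: V=(p*·12.7224+(1−p*)·0.0000)/1.01=2.4578; Δ=(12.7224−0.0000)/(52.0724−36.1398)=0.7985; B=V−Δ·S=-28.5724
Node (0,0) S=29.0000: V=(p*·2.4578+(1−p*)·0.0000)/1.01=0.4748; Δ=(2.4578−0.0000)/(38.8600−26.9700)=0.2067; B=V−Δ·S=-5.5199
Check: Δ(0,0)·S0 + B(0,0) = 0.4748 = V0.

(0,0): Delta=0.2067 Bond=-5.5199
(1,0): Delta=0.0000 Bond=0.0000
(1,1): Delta=0.7985 Bond=-28.5724
V0=0.4748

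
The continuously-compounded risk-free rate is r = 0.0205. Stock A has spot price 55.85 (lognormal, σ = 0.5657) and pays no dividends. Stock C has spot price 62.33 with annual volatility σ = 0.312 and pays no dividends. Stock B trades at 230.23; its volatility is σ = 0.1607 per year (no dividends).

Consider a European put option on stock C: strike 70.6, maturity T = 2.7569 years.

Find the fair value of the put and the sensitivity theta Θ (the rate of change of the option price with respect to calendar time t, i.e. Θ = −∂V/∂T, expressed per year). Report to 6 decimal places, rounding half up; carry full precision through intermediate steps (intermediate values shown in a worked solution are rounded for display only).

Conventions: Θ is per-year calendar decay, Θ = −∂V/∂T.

price = 15.494157
Θ = -1.425679

σ√T = 0.312·√2.7569 = 0.518042
d₁ = (ln(S/K) + (r+σ²/2)T) / (σ√T) = (ln(62.33/70.6) + (0.0205+0.312²/2)·2.7569) / 0.518042 = (-0.124587 + 0.190700) / 0.518042 = 0.127621
d₂ = d₁ − σ√T = 0.127621 − 0.518042 = -0.390421
e^{−rT} = 0.945051
N(−d₁) = 0.449225,  N(−d₂) = 0.651887
Put price V = K·e^{−rT}·N(−d₂) − S·N(−d₁) = 43.494321 − 28.000163 = 15.494157
φ(d₁) = (1/√(2π))·e^{−d₁²/2} = 0.395707
Θ = −S·φ(d₁)·σ/(2√T) + r·K·e^{−rT}·N(−d₂) = −2.317312 + 0.891634 = -1.425679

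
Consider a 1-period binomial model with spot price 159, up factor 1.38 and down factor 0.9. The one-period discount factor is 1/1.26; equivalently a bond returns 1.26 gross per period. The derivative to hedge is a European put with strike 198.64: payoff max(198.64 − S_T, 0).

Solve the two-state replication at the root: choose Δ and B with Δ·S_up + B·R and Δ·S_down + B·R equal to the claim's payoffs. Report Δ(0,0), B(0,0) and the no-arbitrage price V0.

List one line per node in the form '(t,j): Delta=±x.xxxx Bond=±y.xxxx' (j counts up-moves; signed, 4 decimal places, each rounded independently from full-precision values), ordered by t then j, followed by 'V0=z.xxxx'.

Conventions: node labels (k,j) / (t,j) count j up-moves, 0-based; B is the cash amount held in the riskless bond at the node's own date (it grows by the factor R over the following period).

(0,0): Delta=-0.7277 Bond=126.7282
V0=11.0198

Under the risk-neutral measure, an up-move has probability p* = (R−d)/(u−d) = 0.7500 and values discount at R = 1.26.
Terminal payoffs: V(1,0)=55.5400, V(1,1)=0.0000
  t=0,j=0: stock 159.0000 → up 219.4200 (V=0.0000), down 143.1000 (V=55.5400). Price 11.0198; hedge Δ=-0.7277, bond B=126.7282.
Sanity check at the root: Δ(0,0)·S0 + B(0,0) reproduces V0 = 11.0198.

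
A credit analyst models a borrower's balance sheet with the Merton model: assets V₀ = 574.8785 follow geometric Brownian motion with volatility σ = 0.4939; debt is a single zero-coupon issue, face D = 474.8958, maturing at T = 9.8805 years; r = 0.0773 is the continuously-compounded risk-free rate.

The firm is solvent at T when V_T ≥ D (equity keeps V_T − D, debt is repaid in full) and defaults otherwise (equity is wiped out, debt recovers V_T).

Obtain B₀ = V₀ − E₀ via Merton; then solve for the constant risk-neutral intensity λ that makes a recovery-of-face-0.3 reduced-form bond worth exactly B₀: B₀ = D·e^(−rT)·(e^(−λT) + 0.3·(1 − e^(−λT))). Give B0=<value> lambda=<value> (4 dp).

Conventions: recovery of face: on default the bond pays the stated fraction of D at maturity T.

Equity is a call on the firm's assets struck at D = 474.8958:
d₁ = [ln(V₀/D) + (r + σ²/2)T] / (σ√T)
   = [ln(574.8785/474.8958) + (0.0773 + 0.5·0.4939²)·9.8805] / (0.4939·√9.8805)
   = [0.191063 + 1.968873] / 1.552489 = 1.391274
d₂ = d₁ − σ√T = 1.391274 − 1.552489 = -0.161215
N(d₁) = 0.917929,  N(d₂) = 0.435962,  e^(−rT) = 0.465910
E₀ = V₀·N(d₁) − D·e^(−rT)·N(d₂)
   = 574.8785·0.917929 − 474.8958·0.465910·0.435962 = 431.237123
B₀ = V₀ − E₀ = 574.8785 − 431.237123 = 143.641377
e^(−λT) = (B₀·e^(rT)/D − 0.3)/(1 − 0.3) = (143.6414·2.146337/474.8958 − 0.3)/0.7 = 0.49885862
λ = −ln(0.49885862)/9.8805 = 0.070384

B0=143.6414 lambda=0.0704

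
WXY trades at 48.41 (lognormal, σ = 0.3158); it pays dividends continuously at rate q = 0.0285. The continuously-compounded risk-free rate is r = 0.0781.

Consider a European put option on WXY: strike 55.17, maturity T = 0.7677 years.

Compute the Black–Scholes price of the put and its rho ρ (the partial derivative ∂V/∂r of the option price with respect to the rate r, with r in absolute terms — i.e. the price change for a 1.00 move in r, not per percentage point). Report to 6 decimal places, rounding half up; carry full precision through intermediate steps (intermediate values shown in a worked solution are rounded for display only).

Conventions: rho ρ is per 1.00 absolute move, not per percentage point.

σ√T = 0.3158·√0.7677 = 0.276699
d₁ = (ln(S/K) + (r−q+σ²/2)T) / (σ√T) = (ln(48.41/55.17) + (0.0781−0.0285+0.3158²/2)·0.7677) / 0.276699 = (-0.130713 + 0.076359) / 0.276699 = -0.196436
d₂ = d₁ − σ√T = -0.196436 − 0.276699 = -0.473136
e^{−rT} = 0.941805
e^{−qT} = 0.978358
N(−d₁) = 0.577866,  N(−d₂) = 0.681942
Put price V = K·e^{−rT}·N(−d₂) − S·e^{−qT}·N(−d₁) = 35.433260 − 27.369059 = 8.064202
ρ = −K·T·e^{−rT}·N(−d₂) = -27.202114

price = 8.064202
ρ = -27.202114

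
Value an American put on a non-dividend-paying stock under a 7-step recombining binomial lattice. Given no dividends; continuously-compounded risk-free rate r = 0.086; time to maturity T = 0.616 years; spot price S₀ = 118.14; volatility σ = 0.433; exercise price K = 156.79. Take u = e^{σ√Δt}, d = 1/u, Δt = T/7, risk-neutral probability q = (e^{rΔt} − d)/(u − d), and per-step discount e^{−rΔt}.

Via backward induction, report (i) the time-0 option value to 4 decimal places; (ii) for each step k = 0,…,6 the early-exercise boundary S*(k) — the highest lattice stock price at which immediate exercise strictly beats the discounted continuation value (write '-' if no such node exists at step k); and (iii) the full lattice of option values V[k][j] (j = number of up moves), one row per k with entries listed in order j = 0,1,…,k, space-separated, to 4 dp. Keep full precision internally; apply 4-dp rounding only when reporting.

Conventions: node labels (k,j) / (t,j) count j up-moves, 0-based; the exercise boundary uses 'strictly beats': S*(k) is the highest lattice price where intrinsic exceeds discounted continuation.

params: Δt=0.08800 u=1.13706 d=0.87946 q=0.49742 e^(-rΔt)=0.99246
t_7 payoffs: 108.7165 94.6352 76.4293 52.8907 22.4574 0.0000 0.0000 0.0000
t_6: node(6,0) S=54.6626 payoff=102.1274 vs cont=100.9453 → 102.1274 [stop]  node(6,1) S=70.6739 payoff=86.1161 vs cont=84.9340 → 86.1161 [stop]  node(6,2) S=91.3751 payoff=65.4149 vs cont=64.2328 → 65.4149 [stop]  node(6,3) S=118.1400 payoff=38.6500 vs cont=37.4679 → 38.6500 [stop]  node(6,4) S=152.7446 payoff=4.0454 vs cont=11.2015 → 11.2015 [wait]  node(6,5) S=197.4854 payoff=0.0000 vs cont=0.0000 → 0.0000 [wait]  node(6,6) S=255.3312 payoff=0.0000 vs cont=0.0000 → 0.0000 [wait]  ⇒ S*(6)=118.1400
t_5: node(5,0) S=62.1548 payoff=94.6352 vs cont=93.4531 → 94.6352 [stop]  node(5,1) S=80.3607 payoff=76.4293 vs cont=75.2472 → 76.4293 [stop]  node(5,2) S=103.8993 payoff=52.8907 vs cont=51.7086 → 52.8907 [stop]  node(5,3) S=134.3326 payoff=22.4574 vs cont=24.8081 → 24.8081 [wait]  node(5,4) S=173.6803 payoff=0.0000 vs cont=5.5872 → 5.5872 [wait]  node(5,5) S=224.5533 payoff=0.0000 vs cont=0.0000 → 0.0000 [wait]  ⇒ S*(5)=103.8993
t_4: node(4,0) S=70.6739 payoff=86.1161 vs cont=84.9340 → 86.1161 [stop]  node(4,1) S=91.3751 payoff=65.4149 vs cont=64.2328 → 65.4149 [stop]  node(4,2) S=118.1400 payoff=38.6500 vs cont=38.6284 → 38.6500 [stop]  node(4,3) S=152.7446 payoff=4.0454 vs cont=15.1322 → 15.1322 [wait]  node(4,4) S=197.4854 payoff=0.0000 vs cont=2.7868 → 2.7868 [wait]  ⇒ S*(4)=118.1400
t_3: node(3,0) S=80.3607 payoff=76.4293 vs cont=75.2472 → 76.4293 [stop]  node(3,1) S=103.8993 payoff=52.8907 vs cont=51.7086 → 52.8907 [stop]  node(3,2) S=134.3326 payoff=22.4574 vs cont=26.7485 → 26.7485 [wait]  node(3,3) S=173.6803 payoff=0.0000 vs cont=8.9236 → 8.9236 [wait]  ⇒ S*(3)=103.8993
t_2: node(2,0) S=91.3751 payoff=65.4149 vs cont=64.2328 → 65.4149 [stop]  node(2,1) S=118.1400 payoff=38.6500 vs cont=39.5863 → 39.5863 [wait]  node(2,2) S=152.7446 payoff=4.0454 vs cont=17.7472 → 17.7472 [wait]  ⇒ S*(2)=91.3751
t_1: node(1,0) S=103.8993 payoff=52.8907 vs cont=52.1709 → 52.8907 [stop]  node(1,1) S=134.3326 payoff=22.4574 vs cont=28.5065 → 28.5065 [wait]  ⇒ S*(1)=103.8993
t_0: node(0,0) S=118.1400 payoff=38.6500 vs cont=40.4542 → 40.4542 [wait]  ⇒ S*(0)=-

price = 40.4542
boundary = - 103.8993 91.3751 103.8993 118.1400 103.8993 118.1400
tree:
40.4542
52.8907 28.5065
65.4149 39.5863 17.7472
76.4293 52.8907 26.7485 8.9236
86.1161 65.4149 38.6500 15.1322 2.7868
94.6352 76.4293 52.8907 24.8081 5.5872 0.0000
102.1274 86.1161 65.4149 38.6500 11.2015 0.0000 0.0000
108.7165 94.6352 76.4293 52.8907 22.4574 0.0000 0.0000 0.0000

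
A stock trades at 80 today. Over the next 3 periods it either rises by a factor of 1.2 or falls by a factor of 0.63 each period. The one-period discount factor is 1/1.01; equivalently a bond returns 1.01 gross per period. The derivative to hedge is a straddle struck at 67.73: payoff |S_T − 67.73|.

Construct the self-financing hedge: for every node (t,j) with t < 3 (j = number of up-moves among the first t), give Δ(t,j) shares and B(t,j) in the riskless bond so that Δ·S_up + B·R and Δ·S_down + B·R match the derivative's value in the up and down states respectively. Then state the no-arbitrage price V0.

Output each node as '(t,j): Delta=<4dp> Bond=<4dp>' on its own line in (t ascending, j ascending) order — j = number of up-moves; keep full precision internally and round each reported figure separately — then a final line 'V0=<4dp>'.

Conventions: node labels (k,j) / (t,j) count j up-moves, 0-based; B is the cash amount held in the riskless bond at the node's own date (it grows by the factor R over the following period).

(0,0): Delta=0.3474 Bond=2.6833
(1,0): Delta=-0.7773 Bond=59.3947
(1,1): Delta=0.6426 Bond=-25.6322
(2,0): Delta=-1.0000 Bond=67.0594
(2,1): Delta=-0.7189 Bond=56.4533
(2,2): Delta=1.0000 Bond=-67.0594
V0=30.4738

Risk-neutral probability p* = (R−d)/(u−d) = (1.01−0.63)/(1.2−0.63) = 0.6667.
At maturity the claim pays: V(3,0)=47.7262, V(3,1)=29.6276, V(3,2)=4.8460, V(3,3)=70.5100
Node (2,0) S=31.7520: V=(p*·29.6276+(1−p*)·47.7262)/1.01=35.3074; Δ=(29.6276−47.7262)/(38.1024−20.0038)=-1.0000; B=V−Δ·S=67.0594
Node (2,1) S=60.4800: V=(p*·4.8460+(1−p*)·29.6276)/1.01=12.9768; Δ=(4.8460−29.6276)/(72.5760−38.1024)=-0.7189; B=V−Δ·S=56.4533
Node (2,2) S=115.2000: V=(p*·70.5100+(1−p*)·4.8460)/1.01=48.1406; Δ=(70.5100−4.8460)/(138.2400−72.5760)=1.0000; B=V−Δ·S=-67.0594
Node (1,0) S=50.4000: V=(p*·12.9768+(1−p*)·35.3074)/1.01=20.2181; Δ=(12.9768−35.3074)/(60.4800−31.7520)=-0.7773; B=V−Δ·S=59.3947
Node (1,1) S=96.0000: V=(p*·48.1406+(1−p*)·12.9768)/1.01=36.0587; Δ=(48.1406−12.9768)/(115.2000−60.4800)=0.6426; B=V−Δ·S=-25.6322
Node (0,0) S=80.0000: V=(p*·36.0587+(1−p*)·20.2181)/1.01=30.4738; Δ=(36.0587−20.2181)/(96.0000−50.4000)=0.3474; B=V−Δ·S=2.6833
Sanity check at the root: Δ(0,0)·S0 + B(0,0) reproduces V0 = 30.4738.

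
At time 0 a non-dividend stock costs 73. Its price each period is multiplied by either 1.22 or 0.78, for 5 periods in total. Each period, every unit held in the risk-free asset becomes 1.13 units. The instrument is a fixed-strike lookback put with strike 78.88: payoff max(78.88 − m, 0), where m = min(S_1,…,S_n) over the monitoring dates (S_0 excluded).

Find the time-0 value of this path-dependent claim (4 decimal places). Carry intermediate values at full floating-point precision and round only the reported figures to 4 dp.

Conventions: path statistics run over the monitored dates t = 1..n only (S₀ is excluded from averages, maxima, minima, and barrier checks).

Risk-neutral up-probability p* = (R−d)/(u−d) = (1.13−0.78)/(1.22−0.78) = 0.7955; the claim prices as the p*-weighted sum of path payoffs discounted by R^5.
Enumerate all 2^5 = 32 price paths (U = up ×1.22, D = down ×0.78); each path with k up-moves has probability p*^k·(1−p*)^(5−k).
DDDDD: m=21.0764, payoff=57.8036, prob=0.000358
UDDDD: m=32.9656, payoff=45.9144, prob=0.001392
DUDDD: m=32.9656, payoff=45.9144, prob=0.001392
UUDDD: m=51.5616, payoff=27.3184, prob=0.005415
DDUDD: m=32.9656, payoff=45.9144, prob=0.001392
UDUDD: m=51.5616, payoff=27.3184, prob=0.005415
DUUDD: m=51.5616, payoff=27.3184, prob=0.005415
UUUDD: m=80.6476, payoff=0.0000, prob=0.021058
DDDUD: m=32.9656, payoff=45.9144, prob=0.001392
UDDUD: m=51.5616, payoff=27.3184, prob=0.005415
DUDUD: m=51.5616, payoff=27.3184, prob=0.005415
UUDUD: m=80.6476, payoff=0.0000, prob=0.021058
DDUUD: m=44.4132, payoff=34.4668, prob=0.005415
UDUUD: m=69.4668, payoff=9.4132, prob=0.021058
DUUUD: m=56.9400, payoff=21.9400, prob=0.021058
UUUUD: m=89.0600, payoff=0.0000, prob=0.081894
DDDDU: m=27.0210, payoff=51.8590, prob=0.001392
UDDDU: m=42.2636, payoff=36.6164, prob=0.005415
DUDDU: m=42.2636, payoff=36.6164, prob=0.005415
UUDDU: m=66.1046, payoff=12.7754, prob=0.021058
DDUDU: m=42.2636, payoff=36.6164, prob=0.005415
UDUDU: m=66.1046, payoff=12.7754, prob=0.021058
DUUDU: m=56.9400, payoff=21.9400, prob=0.021058
UUUDU: m=89.0600, payoff=0.0000, prob=0.081894
DDDUU: m=34.6423, payoff=44.2377, prob=0.005415
UDDUU: m=54.1841, payoff=24.6959, prob=0.021058
DUDUU: m=54.1841, payoff=24.6959, prob=0.021058
UUDUU: m=84.7495, payoff=0.0000, prob=0.081894
DDUUU: m=44.4132, payoff=34.4668, prob=0.021058
UDUUU: m=69.4668, payoff=9.4132, prob=0.081894
DUUUU: m=56.9400, payoff=21.9400, prob=0.081894
UUUUU: m=89.0600, payoff=0.0000, prob=0.318476
Price = Σ prob·payoff / R^5 = 8.103203 / 1.842435 = 4.3981

price = 4.3981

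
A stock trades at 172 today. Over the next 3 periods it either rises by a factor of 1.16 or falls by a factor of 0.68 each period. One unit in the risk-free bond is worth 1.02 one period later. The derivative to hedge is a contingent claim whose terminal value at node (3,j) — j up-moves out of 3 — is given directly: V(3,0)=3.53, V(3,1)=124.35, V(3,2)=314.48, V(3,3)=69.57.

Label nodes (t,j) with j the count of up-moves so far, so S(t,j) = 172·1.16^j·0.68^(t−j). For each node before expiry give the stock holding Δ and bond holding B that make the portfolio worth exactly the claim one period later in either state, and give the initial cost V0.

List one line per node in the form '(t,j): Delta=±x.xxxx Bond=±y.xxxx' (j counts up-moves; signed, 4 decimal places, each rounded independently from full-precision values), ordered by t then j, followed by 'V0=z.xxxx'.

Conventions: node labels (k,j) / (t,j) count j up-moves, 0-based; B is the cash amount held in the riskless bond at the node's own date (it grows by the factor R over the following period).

Risk-neutral probability p* = (R−d)/(u−d) = (1.02−0.68)/(1.16−0.68) = 0.7083.
Payoffs at expiry: V(3,0)=3.5300, V(3,1)=124.3500, V(3,2)=314.4800, V(3,3)=69.5700
Node (2,0) S=79.5328: V=(p*·124.3500+(1−p*)·3.5300)/1.02=87.3636; Δ=(124.3500−3.5300)/(92.2580−54.0823)=3.1648; B=V−Δ·S=-164.3448
Node (2,1) S=135.6736: V=(p*·314.4800+(1−p*)·124.3500)/1.02=253.9465; Δ=(314.4800−124.3500)/(157.3814−92.2580)=2.9195; B=V−Δ·S=-142.1577
Node (2,2) S=231.4432: V=(p*·69.5700+(1−p*)·314.4800)/1.02=138.2373; Δ=(69.5700−314.4800)/(268.4741−157.3814)=-2.2046; B=V−Δ·S=648.4665
Node (1,0) S=116.9600: V=(p*·253.9465+(1−p*)·87.3636)/1.02=201.3331; Δ=(253.9465−87.3636)/(135.6736−79.5328)=2.9672; B=V−Δ·S=-145.7146
Node (1,1) S=199.5200: V=(p*·138.2373+(1−p*)·253.9465)/1.02=168.6136; Δ=(138.2373−253.9465)/(231.4432−135.6736)=-1.2082; B=V−Δ·S=409.6743
Node (0,0) S=172.0000: V=(p*·168.6136+(1−p*)·201.3331)/1.02=174.6635; Δ=(168.6136−201.3331)/(199.5200−116.9600)=-0.3963; B=V−Δ·S=242.8293
Check: Δ(0,0)·S0 + B(0,0) = 174.6635 = V0.

(0,0): Delta=-0.3963 Bond=242.8293
(1,0): Delta=2.9672 Bond=-145.7146
(1,1): Delta=-1.2082 Bond=409.6743
(2,0): Delta=3.1648 Bond=-164.3448
(2,1): Delta=2.9195 Bond=-142.1577
(2,2): Delta=-2.2046 Bond=648.4665
V0=174.6635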